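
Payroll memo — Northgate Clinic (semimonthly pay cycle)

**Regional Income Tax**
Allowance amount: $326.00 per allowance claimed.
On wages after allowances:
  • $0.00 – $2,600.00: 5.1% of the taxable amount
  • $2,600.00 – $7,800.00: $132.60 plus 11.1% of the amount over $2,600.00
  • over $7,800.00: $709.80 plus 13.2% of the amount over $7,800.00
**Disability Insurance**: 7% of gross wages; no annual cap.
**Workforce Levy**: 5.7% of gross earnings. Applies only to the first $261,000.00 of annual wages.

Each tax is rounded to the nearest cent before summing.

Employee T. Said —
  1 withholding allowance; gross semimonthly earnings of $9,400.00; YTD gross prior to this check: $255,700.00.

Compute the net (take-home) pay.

Regional Income Tax: taxable = $9,400.00 − 1×$326.00 = $9,074.00
  $709.80 + 13.2% × ($9,074.00 − $7,800.00) = $709.80 + 13.2% × $1,274.00 = $877.97
Disability Insurance: 7% × $9,400.00 = $658.00
Workforce Levy: cap $261,000.00 − YTD $255,700.00 = $5,300.00 subject; 5.7% × $5,300.00 = $302.10
Total withheld: $877.97 + $658.00 + $302.10 = $1,838.07
Net pay: $9,400.00 − $1,838.07 = $7,561.93

$7,561.93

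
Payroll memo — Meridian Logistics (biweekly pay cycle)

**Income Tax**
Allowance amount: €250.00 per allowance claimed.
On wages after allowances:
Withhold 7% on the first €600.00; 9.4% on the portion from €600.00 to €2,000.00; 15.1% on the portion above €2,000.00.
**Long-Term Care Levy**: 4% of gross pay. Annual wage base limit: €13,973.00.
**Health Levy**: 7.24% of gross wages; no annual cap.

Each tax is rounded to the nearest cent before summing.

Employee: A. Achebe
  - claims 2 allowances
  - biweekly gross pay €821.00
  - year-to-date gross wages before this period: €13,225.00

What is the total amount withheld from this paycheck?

€111.83

Income Tax: taxable = €821.00 − 2×€250.00 = €321.00
  7% × €321.00 = €22.47
Long-Term Care Levy: cap €13,973.00 − YTD €13,225.00 = €748.00 subject; 4% × €748.00 = €29.92
Health Levy: 7.24% × €821.00 = €59.44
Total: €22.47 + €29.92 + €59.44 = €111.83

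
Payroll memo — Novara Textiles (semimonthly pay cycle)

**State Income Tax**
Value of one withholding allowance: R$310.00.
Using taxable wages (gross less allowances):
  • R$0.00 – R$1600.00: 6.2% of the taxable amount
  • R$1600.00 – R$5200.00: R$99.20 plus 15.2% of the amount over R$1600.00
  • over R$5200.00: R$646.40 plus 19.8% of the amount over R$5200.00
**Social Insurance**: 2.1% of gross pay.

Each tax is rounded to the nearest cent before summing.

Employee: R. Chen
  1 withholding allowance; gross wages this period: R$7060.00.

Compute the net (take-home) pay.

State Income Tax: taxable = R$7060.00 − 1×R$310.00 = R$6750.00
  R$646.40 + 19.8% × (R$6750.00 − R$5200.00) = R$646.40 + 19.8% × R$1550.00 = R$953.30
Social Insurance: 2.1% × R$7060.00 = R$148.26
Total withheld: R$953.30 + R$148.26 = R$1101.56
Net pay: R$7060.00 − R$1101.56 = R$5958.44

R$5958.44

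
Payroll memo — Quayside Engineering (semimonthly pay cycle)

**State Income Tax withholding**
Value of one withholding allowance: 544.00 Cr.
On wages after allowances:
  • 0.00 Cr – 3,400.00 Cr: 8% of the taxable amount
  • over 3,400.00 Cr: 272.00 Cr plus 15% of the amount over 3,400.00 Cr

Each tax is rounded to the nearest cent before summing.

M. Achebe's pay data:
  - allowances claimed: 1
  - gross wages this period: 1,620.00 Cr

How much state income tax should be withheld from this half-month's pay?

86.08 Cr

State Income Tax: taxable = 1,620.00 Cr − 1×544.00 Cr = 1,076.00 Cr
  8% × 1,076.00 Cr = 86.08 Cr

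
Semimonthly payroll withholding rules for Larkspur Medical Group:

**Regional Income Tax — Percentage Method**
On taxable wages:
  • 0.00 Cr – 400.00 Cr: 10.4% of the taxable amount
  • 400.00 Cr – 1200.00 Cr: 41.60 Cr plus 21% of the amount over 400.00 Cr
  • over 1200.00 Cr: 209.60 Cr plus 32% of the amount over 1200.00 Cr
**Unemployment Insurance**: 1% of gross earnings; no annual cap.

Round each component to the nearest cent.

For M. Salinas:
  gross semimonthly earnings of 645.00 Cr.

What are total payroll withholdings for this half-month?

99.50 Cr

Regional Income Tax: taxable = 645.00 Cr
  41.60 Cr + 21% × (645.00 Cr − 400.00 Cr) = 41.60 Cr + 21% × 245.00 Cr = 93.05 Cr
Unemployment Insurance: 1% × 645.00 Cr = 6.45 Cr
Total: 93.05 Cr + 6.45 Cr = 99.50 Cr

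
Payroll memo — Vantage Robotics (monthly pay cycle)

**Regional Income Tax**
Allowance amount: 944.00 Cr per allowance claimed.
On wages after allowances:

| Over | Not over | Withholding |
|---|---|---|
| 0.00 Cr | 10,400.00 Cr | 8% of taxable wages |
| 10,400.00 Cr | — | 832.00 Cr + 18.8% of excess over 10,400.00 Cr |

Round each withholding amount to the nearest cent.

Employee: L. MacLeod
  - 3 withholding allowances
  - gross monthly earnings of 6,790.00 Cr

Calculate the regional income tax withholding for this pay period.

316.64 Cr

Regional Income Tax: taxable = 6,790.00 Cr − 3×944.00 Cr = 3,958.00 Cr
  8% × 3,958.00 Cr = 316.64 Cr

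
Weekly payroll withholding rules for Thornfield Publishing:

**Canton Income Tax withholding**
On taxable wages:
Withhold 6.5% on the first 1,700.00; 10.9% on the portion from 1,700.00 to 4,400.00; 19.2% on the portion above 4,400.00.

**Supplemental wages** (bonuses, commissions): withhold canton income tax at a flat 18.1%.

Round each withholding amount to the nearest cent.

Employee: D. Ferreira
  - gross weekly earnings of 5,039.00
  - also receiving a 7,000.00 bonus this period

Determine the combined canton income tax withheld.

1,794.49

Canton Income Tax: taxable = 5,039.00
  404.80 + 19.2% × (5,039.00 − 4,400.00) = 404.80 + 19.2% × 639.00 = 527.49
Supplemental (18.1% flat on bonus): 18.1% × 7,000.00 = 1,267.00
Total canton income tax: 527.49 + 1,267.00 = 1,794.49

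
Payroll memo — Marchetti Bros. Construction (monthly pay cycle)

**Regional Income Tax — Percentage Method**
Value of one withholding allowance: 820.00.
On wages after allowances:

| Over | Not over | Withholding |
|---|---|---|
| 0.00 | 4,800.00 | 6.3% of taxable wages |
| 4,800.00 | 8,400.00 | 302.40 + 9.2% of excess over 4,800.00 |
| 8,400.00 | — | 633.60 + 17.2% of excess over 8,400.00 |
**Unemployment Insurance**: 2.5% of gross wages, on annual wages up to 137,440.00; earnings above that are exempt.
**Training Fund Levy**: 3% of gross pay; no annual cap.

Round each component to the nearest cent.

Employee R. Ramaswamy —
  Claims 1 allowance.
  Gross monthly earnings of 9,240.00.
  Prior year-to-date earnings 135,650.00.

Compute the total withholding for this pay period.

958.99

Regional Income Tax: taxable = 9,240.00 − 1×820.00 = 8,420.00
  633.60 + 17.2% × (8,420.00 − 8,400.00) = 633.60 + 17.2% × 20.00 = 637.04
Unemployment Insurance: cap 137,440.00 − YTD 135,650.00 = 1,790.00 subject; 2.5% × 1,790.00 = 44.75
Training Fund Levy: 3% × 9,240.00 = 277.20
Total: 637.04 + 44.75 + 277.20 = 958.99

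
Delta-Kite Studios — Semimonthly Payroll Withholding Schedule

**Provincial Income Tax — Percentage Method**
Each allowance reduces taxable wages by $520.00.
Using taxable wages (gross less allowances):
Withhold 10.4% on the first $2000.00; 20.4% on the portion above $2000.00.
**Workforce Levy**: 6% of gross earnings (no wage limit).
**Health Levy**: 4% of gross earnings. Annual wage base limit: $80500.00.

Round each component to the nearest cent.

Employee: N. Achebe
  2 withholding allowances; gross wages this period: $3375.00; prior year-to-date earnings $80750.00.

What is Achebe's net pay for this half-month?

$2896.16

Provincial Income Tax: taxable = $3375.00 − 2×$520.00 = $2335.00
  $208.00 + 20.4% × ($2335.00 − $2000.00) = $208.00 + 20.4% × $335.00 = $276.34
Workforce Levy: 6% × $3375.00 = $202.50
Health Levy: YTD $80750.00 ≥ cap $80500.00 → $0.00
Total withheld: $276.34 + $202.50 + $0.00 = $478.84
Net pay: $3375.00 − $478.84 = $2896.16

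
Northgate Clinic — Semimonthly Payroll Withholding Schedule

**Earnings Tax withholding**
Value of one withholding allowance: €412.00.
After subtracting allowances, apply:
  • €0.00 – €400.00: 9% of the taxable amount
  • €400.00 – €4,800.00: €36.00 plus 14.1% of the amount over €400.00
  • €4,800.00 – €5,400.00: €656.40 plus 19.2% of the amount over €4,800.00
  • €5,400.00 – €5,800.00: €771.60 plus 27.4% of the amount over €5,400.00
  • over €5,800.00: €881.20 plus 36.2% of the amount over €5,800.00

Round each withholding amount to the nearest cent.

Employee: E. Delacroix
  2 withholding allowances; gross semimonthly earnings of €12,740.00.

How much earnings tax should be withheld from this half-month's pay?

Earnings Tax: taxable = €12,740.00 − 2×€412.00 = €11,916.00
  €881.20 + 36.2% × (€11,916.00 − €5,800.00) = €881.20 + 36.2% × €6,116.00 = €3,095.19

€3,095.19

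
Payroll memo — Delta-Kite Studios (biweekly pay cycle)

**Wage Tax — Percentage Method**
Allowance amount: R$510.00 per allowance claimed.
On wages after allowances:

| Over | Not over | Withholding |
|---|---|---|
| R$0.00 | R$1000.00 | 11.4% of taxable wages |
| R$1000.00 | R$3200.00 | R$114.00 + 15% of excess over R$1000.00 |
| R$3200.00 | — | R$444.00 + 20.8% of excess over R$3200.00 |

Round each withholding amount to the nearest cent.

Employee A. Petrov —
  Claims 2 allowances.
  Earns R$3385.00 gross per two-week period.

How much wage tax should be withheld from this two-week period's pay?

Wage Tax: taxable = R$3385.00 − 2×R$510.00 = R$2365.00
  R$114.00 + 15% × (R$2365.00 − R$1000.00) = R$114.00 + 15% × R$1365.00 = R$318.75

R$318.75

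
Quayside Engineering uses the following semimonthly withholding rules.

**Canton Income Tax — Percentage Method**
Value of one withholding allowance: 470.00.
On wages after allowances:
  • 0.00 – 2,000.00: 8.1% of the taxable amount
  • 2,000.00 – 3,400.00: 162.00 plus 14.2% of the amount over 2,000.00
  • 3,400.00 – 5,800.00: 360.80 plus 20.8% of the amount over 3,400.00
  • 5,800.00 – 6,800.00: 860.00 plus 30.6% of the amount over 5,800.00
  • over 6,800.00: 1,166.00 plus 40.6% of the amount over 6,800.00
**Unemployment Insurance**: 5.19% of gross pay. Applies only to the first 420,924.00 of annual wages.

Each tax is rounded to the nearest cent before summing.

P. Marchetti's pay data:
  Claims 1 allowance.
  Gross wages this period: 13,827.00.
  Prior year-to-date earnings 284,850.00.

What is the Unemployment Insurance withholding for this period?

717.62

Unemployment Insurance: 5.19% × 13,827.00 = 717.62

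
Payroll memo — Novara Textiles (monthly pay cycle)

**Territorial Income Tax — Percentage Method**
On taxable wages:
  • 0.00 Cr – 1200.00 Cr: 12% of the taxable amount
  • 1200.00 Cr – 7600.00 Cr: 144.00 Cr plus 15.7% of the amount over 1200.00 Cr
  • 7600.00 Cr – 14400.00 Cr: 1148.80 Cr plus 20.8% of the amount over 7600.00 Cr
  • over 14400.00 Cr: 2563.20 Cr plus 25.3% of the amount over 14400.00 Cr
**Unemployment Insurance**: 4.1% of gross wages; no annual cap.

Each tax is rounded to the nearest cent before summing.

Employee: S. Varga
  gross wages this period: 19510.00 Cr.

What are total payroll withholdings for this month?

4655.94 Cr

Territorial Income Tax: taxable = 19510.00 Cr
  2563.20 Cr + 25.3% × (19510.00 Cr − 14400.00 Cr) = 2563.20 Cr + 25.3% × 5110.00 Cr = 3856.03 Cr
Unemployment Insurance: 4.1% × 19510.00 Cr = 799.91 Cr
Total: 3856.03 Cr + 799.91 Cr = 4655.94 Cr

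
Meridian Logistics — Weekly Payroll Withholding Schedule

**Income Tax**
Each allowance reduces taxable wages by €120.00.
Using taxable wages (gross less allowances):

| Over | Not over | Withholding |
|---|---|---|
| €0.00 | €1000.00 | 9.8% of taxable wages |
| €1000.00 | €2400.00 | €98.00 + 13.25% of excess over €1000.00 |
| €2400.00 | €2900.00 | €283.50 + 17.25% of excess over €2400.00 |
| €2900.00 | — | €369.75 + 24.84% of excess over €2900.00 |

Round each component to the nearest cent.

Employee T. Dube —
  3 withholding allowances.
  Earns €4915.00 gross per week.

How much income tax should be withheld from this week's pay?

Income Tax: taxable = €4915.00 − 3×€120.00 = €4555.00
  €369.75 + 24.84% × (€4555.00 − €2900.00) = €369.75 + 24.84% × €1655.00 = €780.85

€780.85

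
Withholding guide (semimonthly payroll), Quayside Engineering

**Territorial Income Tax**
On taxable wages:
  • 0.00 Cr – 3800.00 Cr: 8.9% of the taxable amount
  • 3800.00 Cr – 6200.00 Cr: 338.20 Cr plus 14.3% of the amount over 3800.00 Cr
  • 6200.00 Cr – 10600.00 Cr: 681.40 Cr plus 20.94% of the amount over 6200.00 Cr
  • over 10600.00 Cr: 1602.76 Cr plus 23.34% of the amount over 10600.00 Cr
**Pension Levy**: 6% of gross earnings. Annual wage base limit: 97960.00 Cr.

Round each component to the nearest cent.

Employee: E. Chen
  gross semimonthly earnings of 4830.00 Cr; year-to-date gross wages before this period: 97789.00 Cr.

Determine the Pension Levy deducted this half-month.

Pension Levy: cap 97960.00 Cr − YTD 97789.00 Cr = 171.00 Cr subject; 6% × 171.00 Cr = 10.26 Cr

10.26 Cr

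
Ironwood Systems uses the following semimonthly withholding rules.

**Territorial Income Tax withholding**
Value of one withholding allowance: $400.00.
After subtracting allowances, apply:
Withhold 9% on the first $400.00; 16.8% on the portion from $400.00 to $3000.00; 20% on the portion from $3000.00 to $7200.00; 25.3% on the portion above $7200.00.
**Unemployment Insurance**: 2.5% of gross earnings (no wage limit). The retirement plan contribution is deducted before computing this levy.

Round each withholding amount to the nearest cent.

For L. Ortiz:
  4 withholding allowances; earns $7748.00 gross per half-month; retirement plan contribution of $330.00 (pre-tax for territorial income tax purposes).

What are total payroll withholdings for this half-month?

Territorial Income Tax: taxable = $7748.00 − $330.00 − 4×$400.00 = $5818.00
  $472.80 + 20% × ($5818.00 − $3000.00) = $472.80 + 20% × $2818.00 = $1036.40
Unemployment Insurance: 2.5% × $7418.00 = $185.45
Total: $1036.40 + $185.45 = $1221.85

$1221.85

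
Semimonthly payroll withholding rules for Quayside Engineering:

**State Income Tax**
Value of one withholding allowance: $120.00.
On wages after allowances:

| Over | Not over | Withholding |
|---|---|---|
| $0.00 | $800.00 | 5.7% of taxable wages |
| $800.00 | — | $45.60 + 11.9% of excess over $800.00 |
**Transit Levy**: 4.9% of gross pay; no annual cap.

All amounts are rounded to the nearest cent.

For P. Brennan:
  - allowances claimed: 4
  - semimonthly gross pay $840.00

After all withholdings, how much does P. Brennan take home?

$778.32

State Income Tax: taxable = $840.00 − 4×$120.00 = $360.00
  5.7% × $360.00 = $20.52
Transit Levy: 4.9% × $840.00 = $41.16
Total withheld: $20.52 + $41.16 = $61.68
Net pay: $840.00 − $61.68 = $778.32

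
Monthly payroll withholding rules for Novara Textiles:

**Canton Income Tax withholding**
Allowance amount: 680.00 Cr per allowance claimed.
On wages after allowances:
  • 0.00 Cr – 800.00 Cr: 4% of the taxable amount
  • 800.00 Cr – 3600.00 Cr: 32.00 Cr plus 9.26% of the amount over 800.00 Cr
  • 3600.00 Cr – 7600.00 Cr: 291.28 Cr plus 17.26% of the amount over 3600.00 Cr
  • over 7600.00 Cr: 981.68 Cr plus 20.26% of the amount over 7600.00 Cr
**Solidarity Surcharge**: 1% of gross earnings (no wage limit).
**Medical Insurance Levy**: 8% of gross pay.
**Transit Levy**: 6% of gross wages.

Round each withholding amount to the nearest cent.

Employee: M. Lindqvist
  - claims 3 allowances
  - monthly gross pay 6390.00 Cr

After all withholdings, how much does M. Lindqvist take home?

Canton Income Tax: taxable = 6390.00 Cr − 3×680.00 Cr = 4350.00 Cr
  291.28 Cr + 17.26% × (4350.00 Cr − 3600.00 Cr) = 291.28 Cr + 17.26% × 750.00 Cr = 420.73 Cr
Solidarity Surcharge: 1% × 6390.00 Cr = 63.90 Cr
Medical Insurance Levy: 8% × 6390.00 Cr = 511.20 Cr
Transit Levy: 6% × 6390.00 Cr = 383.40 Cr
Total withheld: 420.73 Cr + 63.90 Cr + 511.20 Cr + 383.40 Cr = 1379.23 Cr
Net pay: 6390.00 Cr − 1379.23 Cr = 5010.77 Cr

5010.77 Cr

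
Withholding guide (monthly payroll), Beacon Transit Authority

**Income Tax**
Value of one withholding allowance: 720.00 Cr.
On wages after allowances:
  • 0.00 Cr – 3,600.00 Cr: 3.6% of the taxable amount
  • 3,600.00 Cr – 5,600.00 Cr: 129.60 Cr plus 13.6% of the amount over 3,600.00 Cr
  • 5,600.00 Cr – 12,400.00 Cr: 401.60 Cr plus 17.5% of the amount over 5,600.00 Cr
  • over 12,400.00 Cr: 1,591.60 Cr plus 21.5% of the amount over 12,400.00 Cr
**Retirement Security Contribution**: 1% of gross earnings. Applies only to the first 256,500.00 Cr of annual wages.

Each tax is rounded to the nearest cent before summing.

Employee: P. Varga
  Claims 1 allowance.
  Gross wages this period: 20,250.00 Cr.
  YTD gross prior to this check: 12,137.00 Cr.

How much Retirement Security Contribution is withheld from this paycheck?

Retirement Security Contribution: 1% × 20,250.00 Cr = 202.50 Cr

202.50 Cr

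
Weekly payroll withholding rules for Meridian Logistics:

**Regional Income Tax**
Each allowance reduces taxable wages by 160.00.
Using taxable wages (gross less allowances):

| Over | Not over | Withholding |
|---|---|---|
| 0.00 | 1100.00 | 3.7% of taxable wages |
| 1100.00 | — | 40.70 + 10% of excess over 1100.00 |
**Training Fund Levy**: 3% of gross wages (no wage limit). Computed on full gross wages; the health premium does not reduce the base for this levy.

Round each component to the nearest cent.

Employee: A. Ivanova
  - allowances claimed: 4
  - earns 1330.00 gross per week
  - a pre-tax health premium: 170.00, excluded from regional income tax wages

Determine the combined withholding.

Regional Income Tax: taxable = 1330.00 − 170.00 − 4×160.00 = 520.00
  3.7% × 520.00 = 19.24
Training Fund Levy: 3% × 1330.00 = 39.90
Total: 19.24 + 39.90 = 59.14

59.14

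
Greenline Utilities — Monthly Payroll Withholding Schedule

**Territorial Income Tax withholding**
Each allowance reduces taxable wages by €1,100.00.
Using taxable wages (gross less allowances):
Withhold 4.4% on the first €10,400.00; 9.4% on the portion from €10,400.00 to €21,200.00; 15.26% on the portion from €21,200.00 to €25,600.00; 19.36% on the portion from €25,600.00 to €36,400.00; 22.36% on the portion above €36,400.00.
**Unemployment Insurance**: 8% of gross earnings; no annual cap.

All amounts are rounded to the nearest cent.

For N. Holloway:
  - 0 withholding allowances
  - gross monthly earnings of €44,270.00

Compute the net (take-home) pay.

Territorial Income Tax: taxable = €44,270.00
  €4,235.12 + 22.36% × (€44,270.00 − €36,400.00) = €4,235.12 + 22.36% × €7,870.00 = €5,994.85
Unemployment Insurance: 8% × €44,270.00 = €3,541.60
Total withheld: €5,994.85 + €3,541.60 = €9,536.45
Net pay: €44,270.00 − €9,536.45 = €34,733.55

€34,733.55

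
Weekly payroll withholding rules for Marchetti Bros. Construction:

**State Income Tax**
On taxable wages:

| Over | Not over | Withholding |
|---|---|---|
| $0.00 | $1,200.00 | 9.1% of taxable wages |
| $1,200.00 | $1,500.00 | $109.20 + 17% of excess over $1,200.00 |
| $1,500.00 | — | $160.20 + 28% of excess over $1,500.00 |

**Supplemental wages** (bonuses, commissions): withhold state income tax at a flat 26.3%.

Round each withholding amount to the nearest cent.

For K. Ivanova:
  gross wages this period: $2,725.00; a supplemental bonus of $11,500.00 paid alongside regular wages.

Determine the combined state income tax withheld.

$3,527.70

State Income Tax: taxable = $2,725.00
  $160.20 + 28% × ($2,725.00 − $1,500.00) = $160.20 + 28% × $1,225.00 = $503.20
Supplemental (26.3% flat on bonus): 26.3% × $11,500.00 = $3,024.50
Total state income tax: $503.20 + $3,024.50 = $3,527.70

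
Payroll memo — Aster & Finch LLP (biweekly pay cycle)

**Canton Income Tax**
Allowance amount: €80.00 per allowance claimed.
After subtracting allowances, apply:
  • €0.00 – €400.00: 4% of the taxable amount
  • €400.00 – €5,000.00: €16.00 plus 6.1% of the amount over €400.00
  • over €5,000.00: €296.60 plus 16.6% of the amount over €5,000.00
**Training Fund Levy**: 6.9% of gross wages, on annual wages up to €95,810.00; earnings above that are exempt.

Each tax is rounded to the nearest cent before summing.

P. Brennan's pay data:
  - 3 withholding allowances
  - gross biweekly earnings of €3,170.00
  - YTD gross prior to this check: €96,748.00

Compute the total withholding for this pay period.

€170.33

Canton Income Tax: taxable = €3,170.00 − 3×€80.00 = €2,930.00
  €16.00 + 6.1% × (€2,930.00 − €400.00) = €16.00 + 6.1% × €2,530.00 = €170.33
Training Fund Levy: YTD €96,748.00 ≥ cap €95,810.00 → €0.00
Total: €170.33 + €0.00 = €170.33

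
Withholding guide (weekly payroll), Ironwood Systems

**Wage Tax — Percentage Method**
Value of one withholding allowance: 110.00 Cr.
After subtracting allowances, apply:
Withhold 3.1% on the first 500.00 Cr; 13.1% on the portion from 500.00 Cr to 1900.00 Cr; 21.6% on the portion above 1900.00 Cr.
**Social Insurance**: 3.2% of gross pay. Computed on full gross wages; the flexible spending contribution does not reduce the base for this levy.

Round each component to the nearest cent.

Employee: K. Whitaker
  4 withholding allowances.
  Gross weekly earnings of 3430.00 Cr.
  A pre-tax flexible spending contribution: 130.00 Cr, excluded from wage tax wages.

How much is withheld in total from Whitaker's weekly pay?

Wage Tax: taxable = 3430.00 Cr − 130.00 Cr − 4×110.00 Cr = 2860.00 Cr
  198.90 Cr + 21.6% × (2860.00 Cr − 1900.00 Cr) = 198.90 Cr + 21.6% × 960.00 Cr = 406.26 Cr
Social Insurance: 3.2% × 3430.00 Cr = 109.76 Cr
Total: 406.26 Cr + 109.76 Cr = 516.02 Cr

516.02 Cr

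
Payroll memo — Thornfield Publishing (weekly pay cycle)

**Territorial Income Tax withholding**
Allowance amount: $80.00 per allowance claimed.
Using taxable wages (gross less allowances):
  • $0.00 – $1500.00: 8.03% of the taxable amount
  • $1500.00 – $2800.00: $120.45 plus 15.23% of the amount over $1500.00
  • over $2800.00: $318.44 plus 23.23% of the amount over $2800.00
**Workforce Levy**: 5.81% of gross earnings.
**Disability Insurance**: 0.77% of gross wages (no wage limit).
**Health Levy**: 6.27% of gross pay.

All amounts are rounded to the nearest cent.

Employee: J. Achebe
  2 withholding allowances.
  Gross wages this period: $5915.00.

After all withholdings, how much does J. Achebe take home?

Territorial Income Tax: taxable = $5915.00 − 2×$80.00 = $5755.00
  $318.44 + 23.23% × ($5755.00 − $2800.00) = $318.44 + 23.23% × $2955.00 = $1004.89
Workforce Levy: 5.81% × $5915.00 = $343.66
Disability Insurance: 0.77% × $5915.00 = $45.55
Health Levy: 6.27% × $5915.00 = $370.87
Total withheld: $1004.89 + $343.66 + $45.55 + $370.87 = $1764.97
Net pay: $5915.00 − $1764.97 = $4150.03

$4150.03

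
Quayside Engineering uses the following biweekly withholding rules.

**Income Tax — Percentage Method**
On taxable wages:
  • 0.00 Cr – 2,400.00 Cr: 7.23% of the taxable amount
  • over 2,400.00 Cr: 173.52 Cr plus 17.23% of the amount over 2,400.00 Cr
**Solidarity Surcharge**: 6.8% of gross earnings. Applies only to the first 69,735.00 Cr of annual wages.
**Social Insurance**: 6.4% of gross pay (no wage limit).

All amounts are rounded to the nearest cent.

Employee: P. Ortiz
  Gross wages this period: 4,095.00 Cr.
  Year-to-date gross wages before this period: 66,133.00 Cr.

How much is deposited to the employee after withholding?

3,122.41 Cr

Income Tax: taxable = 4,095.00 Cr
  173.52 Cr + 17.23% × (4,095.00 Cr − 2,400.00 Cr) = 173.52 Cr + 17.23% × 1,695.00 Cr = 465.57 Cr
Solidarity Surcharge: cap 69,735.00 Cr − YTD 66,133.00 Cr = 3,602.00 Cr subject; 6.8% × 3,602.00 Cr = 244.94 Cr
Social Insurance: 6.4% × 4,095.00 Cr = 262.08 Cr
Total withheld: 465.57 Cr + 244.94 Cr + 262.08 Cr = 972.59 Cr
Net pay: 4,095.00 Cr − 972.59 Cr = 3,122.41 Cr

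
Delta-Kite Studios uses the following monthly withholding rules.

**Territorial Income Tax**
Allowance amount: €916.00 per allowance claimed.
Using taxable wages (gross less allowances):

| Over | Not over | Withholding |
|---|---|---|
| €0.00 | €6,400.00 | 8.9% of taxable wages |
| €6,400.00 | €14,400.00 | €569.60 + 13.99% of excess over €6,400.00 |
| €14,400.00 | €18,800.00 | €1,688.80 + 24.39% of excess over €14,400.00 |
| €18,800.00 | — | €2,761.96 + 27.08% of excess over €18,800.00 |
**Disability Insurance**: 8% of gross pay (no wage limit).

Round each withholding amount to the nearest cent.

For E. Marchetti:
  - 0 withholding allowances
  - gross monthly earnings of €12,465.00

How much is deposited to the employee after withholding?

€10,049.71

Territorial Income Tax: taxable = €12,465.00
  €569.60 + 13.99% × (€12,465.00 − €6,400.00) = €569.60 + 13.99% × €6,065.00 = €1,418.09
Disability Insurance: 8% × €12,465.00 = €997.20
Total withheld: €1,418.09 + €997.20 = €2,415.29
Net pay: €12,465.00 − €2,415.29 = €10,049.71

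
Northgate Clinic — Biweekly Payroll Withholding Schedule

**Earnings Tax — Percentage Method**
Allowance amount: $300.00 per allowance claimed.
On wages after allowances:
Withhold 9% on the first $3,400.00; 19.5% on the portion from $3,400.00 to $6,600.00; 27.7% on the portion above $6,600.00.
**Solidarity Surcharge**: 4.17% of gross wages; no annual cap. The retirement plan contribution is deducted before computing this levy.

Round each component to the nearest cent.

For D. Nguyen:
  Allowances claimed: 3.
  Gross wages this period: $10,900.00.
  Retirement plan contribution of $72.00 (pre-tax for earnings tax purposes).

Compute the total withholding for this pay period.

Earnings Tax: taxable = $10,900.00 − $72.00 − 3×$300.00 = $9,928.00
  $930.00 + 27.7% × ($9,928.00 − $6,600.00) = $930.00 + 27.7% × $3,328.00 = $1,851.86
Solidarity Surcharge: 4.17% × $10,828.00 = $451.53
Total: $1,851.86 + $451.53 = $2,303.39

$2,303.39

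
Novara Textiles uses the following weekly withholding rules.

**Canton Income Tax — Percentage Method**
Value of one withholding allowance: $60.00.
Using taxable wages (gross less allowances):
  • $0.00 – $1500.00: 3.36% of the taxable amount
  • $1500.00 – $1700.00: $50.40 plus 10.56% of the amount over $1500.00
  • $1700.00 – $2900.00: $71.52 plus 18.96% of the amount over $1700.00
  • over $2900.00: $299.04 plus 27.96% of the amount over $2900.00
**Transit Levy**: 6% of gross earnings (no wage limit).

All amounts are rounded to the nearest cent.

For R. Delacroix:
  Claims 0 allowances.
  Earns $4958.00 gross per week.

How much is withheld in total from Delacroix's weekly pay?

Canton Income Tax: taxable = $4958.00
  $299.04 + 27.96% × ($4958.00 − $2900.00) = $299.04 + 27.96% × $2058.00 = $874.46
Transit Levy: 6% × $4958.00 = $297.48
Total: $874.46 + $297.48 = $1171.94

$1171.94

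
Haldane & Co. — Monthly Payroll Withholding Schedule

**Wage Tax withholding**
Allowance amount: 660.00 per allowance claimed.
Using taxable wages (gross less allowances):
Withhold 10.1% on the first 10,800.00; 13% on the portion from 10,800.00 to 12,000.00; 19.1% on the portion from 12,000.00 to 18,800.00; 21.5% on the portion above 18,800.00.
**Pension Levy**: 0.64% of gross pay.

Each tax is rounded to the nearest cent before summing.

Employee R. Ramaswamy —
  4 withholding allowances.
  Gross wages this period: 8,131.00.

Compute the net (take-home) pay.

7,524.37

Wage Tax: taxable = 8,131.00 − 4×660.00 = 5,491.00
  10.1% × 5,491.00 = 554.59
Pension Levy: 0.64% × 8,131.00 = 52.04
Total withheld: 554.59 + 52.04 = 606.63
Net pay: 8,131.00 − 606.63 = 7,524.37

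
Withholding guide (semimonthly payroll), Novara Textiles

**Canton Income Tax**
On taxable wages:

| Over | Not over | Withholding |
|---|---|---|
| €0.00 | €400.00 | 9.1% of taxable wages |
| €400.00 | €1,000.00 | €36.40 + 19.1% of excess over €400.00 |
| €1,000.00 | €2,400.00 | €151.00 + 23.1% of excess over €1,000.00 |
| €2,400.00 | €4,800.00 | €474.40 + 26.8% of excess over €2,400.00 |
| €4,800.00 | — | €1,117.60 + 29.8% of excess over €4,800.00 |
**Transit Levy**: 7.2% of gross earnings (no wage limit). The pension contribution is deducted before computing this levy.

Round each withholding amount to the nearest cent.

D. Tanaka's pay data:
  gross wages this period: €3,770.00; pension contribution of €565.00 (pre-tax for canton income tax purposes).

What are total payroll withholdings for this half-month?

Canton Income Tax: taxable = €3,770.00 − €565.00 = €3,205.00
  €474.40 + 26.8% × (€3,205.00 − €2,400.00) = €474.40 + 26.8% × €805.00 = €690.14
Transit Levy: 7.2% × €3,205.00 = €230.76
Total: €690.14 + €230.76 = €920.90

€920.90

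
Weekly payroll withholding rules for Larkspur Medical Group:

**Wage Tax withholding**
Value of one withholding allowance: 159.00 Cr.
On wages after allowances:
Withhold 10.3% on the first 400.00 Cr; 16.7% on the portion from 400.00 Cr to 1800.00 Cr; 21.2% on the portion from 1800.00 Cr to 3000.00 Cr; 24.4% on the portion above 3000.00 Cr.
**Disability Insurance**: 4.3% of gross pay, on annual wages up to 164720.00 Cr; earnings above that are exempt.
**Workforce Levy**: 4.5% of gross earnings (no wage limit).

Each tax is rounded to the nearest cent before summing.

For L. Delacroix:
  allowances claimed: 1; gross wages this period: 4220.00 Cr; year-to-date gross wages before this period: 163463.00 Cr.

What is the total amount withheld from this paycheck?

Wage Tax: taxable = 4220.00 Cr − 1×159.00 Cr = 4061.00 Cr
  529.40 Cr + 24.4% × (4061.00 Cr − 3000.00 Cr) = 529.40 Cr + 24.4% × 1061.00 Cr = 788.28 Cr
Disability Insurance: cap 164720.00 Cr − YTD 163463.00 Cr = 1257.00 Cr subject; 4.3% × 1257.00 Cr = 54.05 Cr
Workforce Levy: 4.5% × 4220.00 Cr = 189.90 Cr
Total: 788.28 Cr + 54.05 Cr + 189.90 Cr = 1032.23 Cr

1032.23 Cr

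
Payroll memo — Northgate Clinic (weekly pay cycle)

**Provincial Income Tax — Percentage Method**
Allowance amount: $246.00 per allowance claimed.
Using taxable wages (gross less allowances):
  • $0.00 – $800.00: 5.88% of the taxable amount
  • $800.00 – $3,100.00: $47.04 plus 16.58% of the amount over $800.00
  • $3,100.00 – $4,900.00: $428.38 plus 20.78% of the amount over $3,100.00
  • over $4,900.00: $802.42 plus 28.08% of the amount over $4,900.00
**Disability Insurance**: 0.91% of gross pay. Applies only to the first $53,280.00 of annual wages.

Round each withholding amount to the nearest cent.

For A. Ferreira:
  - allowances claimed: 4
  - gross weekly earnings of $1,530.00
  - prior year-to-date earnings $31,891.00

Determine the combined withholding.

Provincial Income Tax: taxable = $1,530.00 − 4×$246.00 = $546.00
  5.88% × $546.00 = $32.10
Disability Insurance: 0.91% × $1,530.00 = $13.92
Total: $32.10 + $13.92 = $46.02

$46.02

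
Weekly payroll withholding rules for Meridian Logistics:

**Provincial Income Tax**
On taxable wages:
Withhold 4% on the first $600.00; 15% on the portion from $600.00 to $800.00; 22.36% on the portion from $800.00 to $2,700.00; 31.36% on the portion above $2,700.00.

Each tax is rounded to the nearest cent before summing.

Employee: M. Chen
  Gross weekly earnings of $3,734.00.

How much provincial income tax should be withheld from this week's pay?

Provincial Income Tax: taxable = $3,734.00
  $478.84 + 31.36% × ($3,734.00 − $2,700.00) = $478.84 + 31.36% × $1,034.00 = $803.10

$803.10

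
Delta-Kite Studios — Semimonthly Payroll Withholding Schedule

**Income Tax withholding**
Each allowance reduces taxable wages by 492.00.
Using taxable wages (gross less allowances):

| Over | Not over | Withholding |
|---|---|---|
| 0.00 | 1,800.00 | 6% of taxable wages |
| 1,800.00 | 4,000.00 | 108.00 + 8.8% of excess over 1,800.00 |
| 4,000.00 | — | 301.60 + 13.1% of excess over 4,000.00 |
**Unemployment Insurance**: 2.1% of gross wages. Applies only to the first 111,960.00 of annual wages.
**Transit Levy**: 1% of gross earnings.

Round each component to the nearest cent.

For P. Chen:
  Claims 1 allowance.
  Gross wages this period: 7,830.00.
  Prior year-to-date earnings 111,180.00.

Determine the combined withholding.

833.56

Income Tax: taxable = 7,830.00 − 1×492.00 = 7,338.00
  301.60 + 13.1% × (7,338.00 − 4,000.00) = 301.60 + 13.1% × 3,338.00 = 738.88
Unemployment Insurance: cap 111,960.00 − YTD 111,180.00 = 780.00 subject; 2.1% × 780.00 = 16.38
Transit Levy: 1% × 7,830.00 = 78.30
Total: 738.88 + 16.38 + 78.30 = 833.56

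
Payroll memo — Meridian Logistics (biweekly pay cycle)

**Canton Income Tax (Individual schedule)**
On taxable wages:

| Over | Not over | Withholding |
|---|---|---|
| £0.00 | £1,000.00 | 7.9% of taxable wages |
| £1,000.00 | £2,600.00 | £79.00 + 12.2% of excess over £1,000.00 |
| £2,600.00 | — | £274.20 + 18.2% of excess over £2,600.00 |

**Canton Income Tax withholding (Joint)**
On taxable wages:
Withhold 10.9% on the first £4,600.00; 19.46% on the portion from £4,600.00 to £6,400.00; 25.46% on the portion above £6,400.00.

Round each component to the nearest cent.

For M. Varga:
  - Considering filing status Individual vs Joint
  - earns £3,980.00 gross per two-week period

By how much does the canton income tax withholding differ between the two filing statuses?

Canton Income Tax (Individual): taxable = £3,980.00
  £274.20 + 18.2% × (£3,980.00 − £2,600.00) = £274.20 + 18.2% × £1,380.00 = £525.36
Canton Income Tax (Joint): taxable = £3,980.00
  10.9% × £3,980.00 = £433.82
Difference: |£525.36 − £433.82| = £91.54 (higher under Individual)

£91.54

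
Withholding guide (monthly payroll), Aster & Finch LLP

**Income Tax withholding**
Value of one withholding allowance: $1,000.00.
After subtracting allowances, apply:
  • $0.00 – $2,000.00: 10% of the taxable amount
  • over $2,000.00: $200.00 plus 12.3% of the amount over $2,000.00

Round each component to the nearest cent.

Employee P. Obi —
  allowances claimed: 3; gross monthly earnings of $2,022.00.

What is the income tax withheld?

Income Tax: taxable = $2,022.00 − 3×$1,000.00 = $-978.00
  Taxable ≤ 0 → $0.00

$0.00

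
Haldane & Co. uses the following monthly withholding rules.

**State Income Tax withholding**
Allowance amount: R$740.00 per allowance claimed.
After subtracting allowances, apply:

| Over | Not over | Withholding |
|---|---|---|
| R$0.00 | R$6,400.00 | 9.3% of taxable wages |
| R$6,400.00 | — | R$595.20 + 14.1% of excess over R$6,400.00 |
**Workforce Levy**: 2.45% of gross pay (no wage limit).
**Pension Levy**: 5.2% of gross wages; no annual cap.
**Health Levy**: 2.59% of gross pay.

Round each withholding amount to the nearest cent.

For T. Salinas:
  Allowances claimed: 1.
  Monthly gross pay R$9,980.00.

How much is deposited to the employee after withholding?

State Income Tax: taxable = R$9,980.00 − 1×R$740.00 = R$9,240.00
  R$595.20 + 14.1% × (R$9,240.00 − R$6,400.00) = R$595.20 + 14.1% × R$2,840.00 = R$995.64
Workforce Levy: 2.45% × R$9,980.00 = R$244.51
Pension Levy: 5.2% × R$9,980.00 = R$518.96
Health Levy: 2.59% × R$9,980.00 = R$258.48
Total withheld: R$995.64 + R$244.51 + R$518.96 + R$258.48 = R$2,017.59
Net pay: R$9,980.00 − R$2,017.59 = R$7,962.41

R$7,962.41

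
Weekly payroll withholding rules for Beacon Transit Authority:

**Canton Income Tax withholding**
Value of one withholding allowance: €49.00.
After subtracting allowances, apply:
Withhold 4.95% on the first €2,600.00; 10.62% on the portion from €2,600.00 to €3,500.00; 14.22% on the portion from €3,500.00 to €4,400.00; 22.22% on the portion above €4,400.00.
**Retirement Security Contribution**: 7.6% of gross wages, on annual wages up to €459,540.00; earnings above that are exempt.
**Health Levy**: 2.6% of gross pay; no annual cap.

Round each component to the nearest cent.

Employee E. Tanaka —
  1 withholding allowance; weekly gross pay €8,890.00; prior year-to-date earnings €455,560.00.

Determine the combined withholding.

Canton Income Tax: taxable = €8,890.00 − 1×€49.00 = €8,841.00
  €352.26 + 22.22% × (€8,841.00 − €4,400.00) = €352.26 + 22.22% × €4,441.00 = €1,339.05
Retirement Security Contribution: cap €459,540.00 − YTD €455,560.00 = €3,980.00 subject; 7.6% × €3,980.00 = €302.48
Health Levy: 2.6% × €8,890.00 = €231.14
Total: €1,339.05 + €302.48 + €231.14 = €1,872.67

€1,872.67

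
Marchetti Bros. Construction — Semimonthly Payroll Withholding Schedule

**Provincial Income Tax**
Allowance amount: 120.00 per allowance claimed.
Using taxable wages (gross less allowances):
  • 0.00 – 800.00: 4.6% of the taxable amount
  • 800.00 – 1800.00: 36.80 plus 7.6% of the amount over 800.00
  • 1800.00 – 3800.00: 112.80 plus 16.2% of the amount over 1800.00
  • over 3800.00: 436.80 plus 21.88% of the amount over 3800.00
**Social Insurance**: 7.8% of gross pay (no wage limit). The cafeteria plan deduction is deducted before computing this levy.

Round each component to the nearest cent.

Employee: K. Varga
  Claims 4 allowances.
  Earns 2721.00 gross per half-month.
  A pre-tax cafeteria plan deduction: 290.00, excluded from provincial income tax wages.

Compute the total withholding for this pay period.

326.88

Provincial Income Tax: taxable = 2721.00 − 290.00 − 4×120.00 = 1951.00
  112.80 + 16.2% × (1951.00 − 1800.00) = 112.80 + 16.2% × 151.00 = 137.26
Social Insurance: 7.8% × 2431.00 = 189.62
Total: 137.26 + 189.62 = 326.88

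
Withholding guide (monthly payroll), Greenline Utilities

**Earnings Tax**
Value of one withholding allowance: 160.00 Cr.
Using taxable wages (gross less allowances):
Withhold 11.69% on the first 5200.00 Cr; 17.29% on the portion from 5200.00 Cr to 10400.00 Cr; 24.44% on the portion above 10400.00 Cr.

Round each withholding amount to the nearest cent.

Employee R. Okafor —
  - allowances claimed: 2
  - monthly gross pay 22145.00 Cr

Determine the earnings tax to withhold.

Earnings Tax: taxable = 22145.00 Cr − 2×160.00 Cr = 21825.00 Cr
  1506.96 Cr + 24.44% × (21825.00 Cr − 10400.00 Cr) = 1506.96 Cr + 24.44% × 11425.00 Cr = 4299.23 Cr

4299.23 Cr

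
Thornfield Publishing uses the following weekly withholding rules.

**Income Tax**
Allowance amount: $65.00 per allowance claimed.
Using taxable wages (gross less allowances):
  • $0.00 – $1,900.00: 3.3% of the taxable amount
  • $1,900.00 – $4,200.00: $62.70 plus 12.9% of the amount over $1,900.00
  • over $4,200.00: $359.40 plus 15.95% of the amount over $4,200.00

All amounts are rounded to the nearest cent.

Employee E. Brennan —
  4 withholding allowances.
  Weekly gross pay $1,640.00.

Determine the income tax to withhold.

Income Tax: taxable = $1,640.00 − 4×$65.00 = $1,380.00
  3.3% × $1,380.00 = $45.54

$45.54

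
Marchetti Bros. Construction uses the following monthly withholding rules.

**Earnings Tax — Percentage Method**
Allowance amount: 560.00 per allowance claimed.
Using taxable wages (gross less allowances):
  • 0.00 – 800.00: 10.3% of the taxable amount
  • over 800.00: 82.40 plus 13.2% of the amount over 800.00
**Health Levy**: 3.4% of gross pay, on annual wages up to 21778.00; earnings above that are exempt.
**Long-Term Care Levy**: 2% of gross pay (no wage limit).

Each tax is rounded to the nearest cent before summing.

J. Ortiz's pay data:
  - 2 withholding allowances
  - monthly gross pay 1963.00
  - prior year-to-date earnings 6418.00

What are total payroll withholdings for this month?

194.08

Earnings Tax: taxable = 1963.00 − 2×560.00 = 843.00
  82.40 + 13.2% × (843.00 − 800.00) = 82.40 + 13.2% × 43.00 = 88.08
Health Levy: 3.4% × 1963.00 = 66.74
Long-Term Care Levy: 2% × 1963.00 = 39.26
Total: 88.08 + 66.74 + 39.26 = 194.08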